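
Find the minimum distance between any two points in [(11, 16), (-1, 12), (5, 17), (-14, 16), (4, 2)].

Computing all pairwise distances among 5 points:

d((11, 16), (-1, 12)) = 12.6491
d((11, 16), (5, 17)) = 6.0828 <-- minimum
d((11, 16), (-14, 16)) = 25.0
d((11, 16), (4, 2)) = 15.6525
d((-1, 12), (5, 17)) = 7.8102
d((-1, 12), (-14, 16)) = 13.6015
d((-1, 12), (4, 2)) = 11.1803
d((5, 17), (-14, 16)) = 19.0263
d((5, 17), (4, 2)) = 15.0333
d((-14, 16), (4, 2)) = 22.8035

Closest pair: (11, 16) and (5, 17) with distance 6.0828

The closest pair is (11, 16) and (5, 17) with Euclidean distance 6.0828. For 5 points, brute-force pairwise comparison is shown above. For large n, the divide-and-conquer algorithm (sort by x, recurse on halves, check the dividing strip) achieves O(n log n).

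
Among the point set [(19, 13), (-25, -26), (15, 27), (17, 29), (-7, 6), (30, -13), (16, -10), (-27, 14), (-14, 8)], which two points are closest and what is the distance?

Computing all pairwise distances among 9 points:

d((19, 13), (-25, -26)) = 58.7963
d((19, 13), (15, 27)) = 14.5602
d((19, 13), (17, 29)) = 16.1245
d((19, 13), (-7, 6)) = 26.9258
d((19, 13), (30, -13)) = 28.2312
d((19, 13), (16, -10)) = 23.1948
d((19, 13), (-27, 14)) = 46.0109
d((19, 13), (-14, 8)) = 33.3766
d((-25, -26), (15, 27)) = 66.4003
d((-25, -26), (17, 29)) = 69.2026
d((-25, -26), (-7, 6)) = 36.7151
d((-25, -26), (30, -13)) = 56.5155
d((-25, -26), (16, -10)) = 44.0114
d((-25, -26), (-27, 14)) = 40.05
d((-25, -26), (-14, 8)) = 35.7351
d((15, 27), (17, 29)) = 2.8284 <-- minimum
d((15, 27), (-7, 6)) = 30.4138
d((15, 27), (30, -13)) = 42.72
d((15, 27), (16, -10)) = 37.0135
d((15, 27), (-27, 14)) = 43.9659
d((15, 27), (-14, 8)) = 34.6699
d((17, 29), (-7, 6)) = 33.2415
d((17, 29), (30, -13)) = 43.9659
d((17, 29), (16, -10)) = 39.0128
d((17, 29), (-27, 14)) = 46.4866
d((17, 29), (-14, 8)) = 37.4433
d((-7, 6), (30, -13)) = 41.5933
d((-7, 6), (16, -10)) = 28.0179
d((-7, 6), (-27, 14)) = 21.5407
d((-7, 6), (-14, 8)) = 7.2801
d((30, -13), (16, -10)) = 14.3178
d((30, -13), (-27, 14)) = 63.0714
d((30, -13), (-14, 8)) = 48.7545
d((16, -10), (-27, 14)) = 49.2443
d((16, -10), (-14, 8)) = 34.9857
d((-27, 14), (-14, 8)) = 14.3178

Closest pair: (15, 27) and (17, 29) with distance 2.8284

The closest pair is (15, 27) and (17, 29) with Euclidean distance 2.8284. For 9 points, brute-force pairwise comparison is shown above. For large n, the divide-and-conquer algorithm (sort by x, recurse on halves, check the dividing strip) achieves O(n log n).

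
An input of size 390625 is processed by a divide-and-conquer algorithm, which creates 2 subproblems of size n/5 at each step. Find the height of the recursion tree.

For divide and conquer with division factor 5:

Problem sizes at each level:
Level 0: 390625
Level 1: 78125
Level 2: 15625
Level 3: 3125
Level 4: 625
Level 5: 125
Level 6: 25
Level 7: 5
Level 8: 1

The root is level 0 and the size-1 base case is level 8 (the tree spans levels 0 through 8, i.e. 9 levels counting the root), so the depth is the number of divisions: log_5(390625) = 8

The recursion tree depth is log_5(390625) = 8. At each level, the problem size is divided by 5, so it takes 8 divisions to reduce to a base case of size 1. The algorithm makes 2 recursive calls at each level.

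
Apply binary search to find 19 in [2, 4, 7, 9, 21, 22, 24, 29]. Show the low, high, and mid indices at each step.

Binary search for 19 in [2, 4, 7, 9, 21, 22, 24, 29]:

lo=0, hi=7, mid=3, arr[mid]=9 -> 9 < 19, search right half
lo=4, hi=7, mid=5, arr[mid]=22 -> 22 > 19, search left half
lo=4, hi=4, mid=4, arr[mid]=21 -> 21 > 19, search left half
lo=4 > hi=3, target 19 not found

Binary search determines that 19 is not in the array after 3 comparisons. The search space was exhausted without finding the target.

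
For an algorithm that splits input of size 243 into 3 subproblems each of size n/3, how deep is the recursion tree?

For divide and conquer with division factor 3:

Problem sizes at each level:
Level 0: 243
Level 1: 81
Level 2: 27
Level 3: 9
Level 4: 3
Level 5: 1

The root is level 0 and the size-1 base case is level 5 (the tree spans levels 0 through 5, i.e. 6 levels counting the root), so the depth is the number of divisions: log_3(243) = 5

The recursion tree depth is log_3(243) = 5. At each level, the problem size is divided by 3, so it takes 5 divisions to reduce to a base case of size 1. The algorithm makes 3 recursive calls at each level.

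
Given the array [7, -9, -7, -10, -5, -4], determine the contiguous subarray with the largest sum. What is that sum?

Using Kadane's algorithm on [7, -9, -7, -10, -5, -4]:

Scanning through the array:
Position 1 (value -9): max_ending_here = -2, max_so_far = 7
Position 2 (value -7): max_ending_here = -7, max_so_far = 7
Position 3 (value -10): max_ending_here = -10, max_so_far = 7
Position 4 (value -5): max_ending_here = -5, max_so_far = 7
Position 5 (value -4): max_ending_here = -4, max_so_far = 7

Maximum subarray: [7]
Maximum sum: 7

The maximum subarray is [7] with sum 7. This subarray runs from index 0 to index 0.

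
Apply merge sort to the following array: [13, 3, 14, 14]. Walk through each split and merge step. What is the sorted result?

Merge sort trace:

Split: [13, 3, 14, 14] -> [13, 3] and [14, 14]
  Split: [13, 3] -> [13] and [3]
  Merge: [13] + [3] -> [3, 13]
  Split: [14, 14] -> [14] and [14]
  Merge: [14] + [14] -> [14, 14]
Merge: [3, 13] + [14, 14] -> [3, 13, 14, 14]

Final sorted array: [3, 13, 14, 14]

The merge sort proceeds by recursively splitting the array and merging sorted halves.
After all merges, the sorted array is [3, 13, 14, 14].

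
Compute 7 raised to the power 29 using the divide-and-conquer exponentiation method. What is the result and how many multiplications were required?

Computing 7^29 by squaring (build up from 7^1; each line after the first costs one multiplication):

7^1 = 7
7^2 = (7^1)^2 = 7^2 = 49
7^3 = 7 * 7^2 = 7 * 49 = 343
7^6 = (7^3)^2 = 343^2 = 117649
7^7 = 7 * 7^6 = 7 * 117649 = 823543
7^14 = (7^7)^2 = 823543^2 = 678223072849
7^28 = (7^14)^2 = 678223072849^2 = 459986536544739960976801
7^29 = 7 * 7^28 = 7 * 459986536544739960976801 = 3219905755813179726837607

Result: 3219905755813179726837607
Multiplications needed: 7 (7 lines after 7^1)

7^29 = 3219905755813179726837607. Using exponentiation by squaring, this requires 7 multiplications. The key idea: if the exponent is even, square the half-power; if odd, multiply by the base once.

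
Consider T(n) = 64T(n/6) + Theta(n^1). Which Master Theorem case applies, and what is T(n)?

Master Theorem for T(n) = 64T(n/6) + O(n^1):

a = 64, b = 6, c = 1
log_b(a) = log_6(64) = 2.3211

Case 1: c = 1 < log_6(64) = 2.3211
T(n) = O(n^(log_6 64))

For T(n) = 64T(n/6) + O(n^1): log_6(64) = 2.3211. This is Case 1 of the Master Theorem (c < log_b(a), work dominated by leaves), giving O(n^(log_6 64)).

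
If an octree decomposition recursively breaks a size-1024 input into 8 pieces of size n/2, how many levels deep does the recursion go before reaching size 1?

For divide and conquer with division factor 2:

Problem sizes at each level:
Level 0: 1024
Level 1: 512
Level 2: 256
Level 3: 128
Level 4: 64
Level 5: 32
Level 6: 16
Level 7: 8
Level 8: 4
Level 9: 2
Level 10: 1

The root is level 0 and the size-1 base case is level 10 (the tree spans levels 0 through 10, i.e. 11 levels counting the root), so the depth is the number of divisions: log_2(1024) = 10

The recursion tree depth is log_2(1024) = 10. At each level, the problem size is divided by 2, so it takes 10 divisions to reduce to a base case of size 1. The algorithm makes 8 recursive calls at each level.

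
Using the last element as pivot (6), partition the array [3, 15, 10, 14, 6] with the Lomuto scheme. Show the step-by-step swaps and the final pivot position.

Lomuto partition with pivot = 6:

Initial array: [3, 15, 10, 14, 6]

arr[0]=3 <= 6: swap with position 0, array becomes [3, 15, 10, 14, 6]
arr[1]=15 > 6: no swap
arr[2]=10 > 6: no swap
arr[3]=14 > 6: no swap

Place pivot at position 1: [3, 6, 10, 14, 15]
Pivot position: 1

After partitioning with pivot 6, the array becomes [3, 6, 10, 14, 15]. The pivot is placed at index 1. All elements to the left of the pivot are <= 6, and all elements to the right are > 6.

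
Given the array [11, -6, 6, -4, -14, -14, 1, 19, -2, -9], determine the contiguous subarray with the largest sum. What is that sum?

Using Kadane's algorithm on [11, -6, 6, -4, -14, -14, 1, 19, -2, -9]:

Scanning through the array:
Position 1 (value -6): max_ending_here = 5, max_so_far = 11
Position 2 (value 6): max_ending_here = 11, max_so_far = 11
Position 3 (value -4): max_ending_here = 7, max_so_far = 11
Position 4 (value -14): max_ending_here = -7, max_so_far = 11
Position 5 (value -14): max_ending_here = -14, max_so_far = 11
Position 6 (value 1): max_ending_here = 1, max_so_far = 11
Position 7 (value 19): max_ending_here = 20, max_so_far = 20
Position 8 (value -2): max_ending_here = 18, max_so_far = 20
Position 9 (value -9): max_ending_here = 9, max_so_far = 20

Maximum subarray: [1, 19]
Maximum sum: 20

The maximum subarray is [1, 19] with sum 20. This subarray runs from index 6 to index 7.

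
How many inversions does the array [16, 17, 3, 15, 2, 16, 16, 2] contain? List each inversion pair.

Finding inversions in [16, 17, 3, 15, 2, 16, 16, 2]:

(0, 2): arr[0]=16 > arr[2]=3
(0, 3): arr[0]=16 > arr[3]=15
(0, 4): arr[0]=16 > arr[4]=2
(0, 7): arr[0]=16 > arr[7]=2
(1, 2): arr[1]=17 > arr[2]=3
(1, 3): arr[1]=17 > arr[3]=15
(1, 4): arr[1]=17 > arr[4]=2
(1, 5): arr[1]=17 > arr[5]=16
(1, 6): arr[1]=17 > arr[6]=16
(1, 7): arr[1]=17 > arr[7]=2
(2, 4): arr[2]=3 > arr[4]=2
(2, 7): arr[2]=3 > arr[7]=2
(3, 4): arr[3]=15 > arr[4]=2
(3, 7): arr[3]=15 > arr[7]=2
(5, 7): arr[5]=16 > arr[7]=2
(6, 7): arr[6]=16 > arr[7]=2

Total inversions: 16

The array has 16 inversion(s): (0,2), (0,3), (0,4), (0,7), (1,2), (1,3), (1,4), (1,5), (1,6), (1,7), (2,4), (2,7), (3,4), (3,7), (5,7), (6,7). Each pair (i,j) satisfies i < j and arr[i] > arr[j].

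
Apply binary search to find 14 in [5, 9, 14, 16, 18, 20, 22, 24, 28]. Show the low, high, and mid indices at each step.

Binary search for 14 in [5, 9, 14, 16, 18, 20, 22, 24, 28]:

lo=0, hi=8, mid=4, arr[mid]=18 -> 18 > 14, search left half
lo=0, hi=3, mid=1, arr[mid]=9 -> 9 < 14, search right half
lo=2, hi=3, mid=2, arr[mid]=14 -> Found target at index 2!

Binary search finds 14 at index 2 after 3 comparisons. The search repeatedly halves the search space by comparing with the middle element.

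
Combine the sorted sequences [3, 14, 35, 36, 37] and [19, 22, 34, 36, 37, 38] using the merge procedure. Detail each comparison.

Merging process:

Compare 3 vs 19: take 3 from left. Merged: [3]
Compare 14 vs 19: take 14 from left. Merged: [3, 14]
Compare 35 vs 19: take 19 from right. Merged: [3, 14, 19]
Compare 35 vs 22: take 22 from right. Merged: [3, 14, 19, 22]
Compare 35 vs 34: take 34 from right. Merged: [3, 14, 19, 22, 34]
Compare 35 vs 36: take 35 from left. Merged: [3, 14, 19, 22, 34, 35]
Compare 36 vs 36: take 36 from left. Merged: [3, 14, 19, 22, 34, 35, 36]
Compare 37 vs 36: take 36 from right. Merged: [3, 14, 19, 22, 34, 35, 36, 36]
Compare 37 vs 37: take 37 from left. Merged: [3, 14, 19, 22, 34, 35, 36, 36, 37]
Append remaining from right: [37, 38]. Merged: [3, 14, 19, 22, 34, 35, 36, 36, 37, 37, 38]

Final merged array: [3, 14, 19, 22, 34, 35, 36, 36, 37, 37, 38]
Total comparisons: 9

The merged array is [3, 14, 19, 22, 34, 35, 36, 36, 37, 37, 38], requiring 9 comparisons. The merge step runs in O(n) time where n is the total number of elements.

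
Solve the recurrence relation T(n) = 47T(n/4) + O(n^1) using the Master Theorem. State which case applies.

Master Theorem for T(n) = 47T(n/4) + O(n^1):

a = 47, b = 4, c = 1
log_b(a) = log_4(47) = 2.7773

Case 1: c = 1 < log_4(47) = 2.7773
T(n) = O(n^(log_4 47))

For T(n) = 47T(n/4) + O(n^1): log_4(47) = 2.7773. This is Case 1 of the Master Theorem (c < log_b(a), work dominated by leaves), giving O(n^(log_4 47)).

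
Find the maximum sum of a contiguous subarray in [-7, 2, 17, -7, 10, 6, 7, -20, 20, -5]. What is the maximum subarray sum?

Using Kadane's algorithm on [-7, 2, 17, -7, 10, 6, 7, -20, 20, -5]:

Scanning through the array:
Position 1 (value 2): max_ending_here = 2, max_so_far = 2
Position 2 (value 17): max_ending_here = 19, max_so_far = 19
Position 3 (value -7): max_ending_here = 12, max_so_far = 19
Position 4 (value 10): max_ending_here = 22, max_so_far = 22
Position 5 (value 6): max_ending_here = 28, max_so_far = 28
Position 6 (value 7): max_ending_here = 35, max_so_far = 35
Position 7 (value -20): max_ending_here = 15, max_so_far = 35
Position 8 (value 20): max_ending_here = 35, max_so_far = 35
Position 9 (value -5): max_ending_here = 30, max_so_far = 35

Maximum subarray: [2, 17, -7, 10, 6, 7]
Maximum sum: 35

The maximum subarray is [2, 17, -7, 10, 6, 7] with sum 35. This subarray runs from index 1 to index 6.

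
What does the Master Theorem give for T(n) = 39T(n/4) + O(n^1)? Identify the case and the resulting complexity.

Master Theorem for T(n) = 39T(n/4) + O(n^1):

a = 39, b = 4, c = 1
log_b(a) = log_4(39) = 2.6427

Case 1: c = 1 < log_4(39) = 2.6427
T(n) = O(n^(log_4 39))

For T(n) = 39T(n/4) + O(n^1): log_4(39) = 2.6427. This is Case 1 of the Master Theorem (c < log_b(a), work dominated by leaves), giving O(n^(log_4 39)).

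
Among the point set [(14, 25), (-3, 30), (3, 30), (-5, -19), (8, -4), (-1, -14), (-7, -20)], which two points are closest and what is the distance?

Computing all pairwise distances among 7 points:

d((14, 25), (-3, 30)) = 17.72
d((14, 25), (3, 30)) = 12.083
d((14, 25), (-5, -19)) = 47.927
d((14, 25), (8, -4)) = 29.6142
d((14, 25), (-1, -14)) = 41.7852
d((14, 25), (-7, -20)) = 49.6588
d((-3, 30), (3, 30)) = 6.0
d((-3, 30), (-5, -19)) = 49.0408
d((-3, 30), (8, -4)) = 35.7351
d((-3, 30), (-1, -14)) = 44.0454
d((-3, 30), (-7, -20)) = 50.1597
d((3, 30), (-5, -19)) = 49.6488
d((3, 30), (8, -4)) = 34.3657
d((3, 30), (-1, -14)) = 44.1814
d((3, 30), (-7, -20)) = 50.9902
d((-5, -19), (8, -4)) = 19.8494
d((-5, -19), (-1, -14)) = 6.4031
d((-5, -19), (-7, -20)) = 2.2361 <-- minimum
d((8, -4), (-1, -14)) = 13.4536
d((8, -4), (-7, -20)) = 21.9317
d((-1, -14), (-7, -20)) = 8.4853

Closest pair: (-5, -19) and (-7, -20) with distance 2.2361

The closest pair is (-5, -19) and (-7, -20) with Euclidean distance 2.2361. For 7 points, brute-force pairwise comparison is shown above. For large n, the divide-and-conquer algorithm (sort by x, recurse on halves, check the dividing strip) achieves O(n log n).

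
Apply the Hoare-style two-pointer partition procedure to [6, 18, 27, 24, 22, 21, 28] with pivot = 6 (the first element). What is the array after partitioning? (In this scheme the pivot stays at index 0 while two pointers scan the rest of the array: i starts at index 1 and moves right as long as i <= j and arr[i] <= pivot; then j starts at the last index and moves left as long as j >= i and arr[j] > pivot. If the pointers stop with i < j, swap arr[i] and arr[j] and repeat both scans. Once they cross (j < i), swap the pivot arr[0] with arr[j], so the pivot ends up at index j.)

Hoare-style two-pointer partition with pivot = 6:

Initial array: [6, 18, 27, 24, 22, 21, 28]

Pointers start at i = 1, j = 6.
i ends at 1, j ends at 0: the pointers have crossed (j < i), so scanning stops.

j = 0, so swapping arr[0] with arr[j] leaves the pivot at position 0: [6, 18, 27, 24, 22, 21, 28]
Pivot position: 0

After partitioning with pivot 6, the array becomes [6, 18, 27, 24, 22, 21, 28]. The pivot is placed at index 0. All elements to the left of the pivot are <= 6, and all elements to the right are > 6.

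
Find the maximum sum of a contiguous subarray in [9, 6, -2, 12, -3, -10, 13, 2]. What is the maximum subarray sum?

Using Kadane's algorithm on [9, 6, -2, 12, -3, -10, 13, 2]:

Scanning through the array:
Position 1 (value 6): max_ending_here = 15, max_so_far = 15
Position 2 (value -2): max_ending_here = 13, max_so_far = 15
Position 3 (value 12): max_ending_here = 25, max_so_far = 25
Position 4 (value -3): max_ending_here = 22, max_so_far = 25
Position 5 (value -10): max_ending_here = 12, max_so_far = 25
Position 6 (value 13): max_ending_here = 25, max_so_far = 25
Position 7 (value 2): max_ending_here = 27, max_so_far = 27

Maximum subarray: [9, 6, -2, 12, -3, -10, 13, 2]
Maximum sum: 27

The maximum subarray is [9, 6, -2, 12, -3, -10, 13, 2] with sum 27. This subarray runs from index 0 to index 7.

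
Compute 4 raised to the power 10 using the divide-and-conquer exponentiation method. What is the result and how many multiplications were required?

Computing 4^10 by squaring (build up from 4^1; each line after the first costs one multiplication):

4^1 = 4
4^2 = (4^1)^2 = 4^2 = 16
4^4 = (4^2)^2 = 16^2 = 256
4^5 = 4 * 4^4 = 4 * 256 = 1024
4^10 = (4^5)^2 = 1024^2 = 1048576

Result: 1048576
Multiplications needed: 4 (4 lines after 4^1)

4^10 = 1048576. Using exponentiation by squaring, this requires 4 multiplications. The key idea: if the exponent is even, square the half-power; if odd, multiply by the base once.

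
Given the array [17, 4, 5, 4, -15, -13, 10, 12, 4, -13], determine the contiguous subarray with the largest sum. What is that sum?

Using Kadane's algorithm on [17, 4, 5, 4, -15, -13, 10, 12, 4, -13]:

Scanning through the array:
Position 1 (value 4): max_ending_here = 21, max_so_far = 21
Position 2 (value 5): max_ending_here = 26, max_so_far = 26
Position 3 (value 4): max_ending_here = 30, max_so_far = 30
Position 4 (value -15): max_ending_here = 15, max_so_far = 30
Position 5 (value -13): max_ending_here = 2, max_so_far = 30
Position 6 (value 10): max_ending_here = 12, max_so_far = 30
Position 7 (value 12): max_ending_here = 24, max_so_far = 30
Position 8 (value 4): max_ending_here = 28, max_so_far = 30
Position 9 (value -13): max_ending_here = 15, max_so_far = 30

Maximum subarray: [17, 4, 5, 4]
Maximum sum: 30

The maximum subarray is [17, 4, 5, 4] with sum 30. This subarray runs from index 0 to index 3.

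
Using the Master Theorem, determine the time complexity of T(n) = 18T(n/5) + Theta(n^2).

Master Theorem for T(n) = 18T(n/5) + O(n^2):

a = 18, b = 5, c = 2
log_b(a) = log_5(18) = 1.7959

Case 3: c = 2 > log_5(18) = 1.7959
T(n) = O(n^2) = O(n^2)

For T(n) = 18T(n/5) + O(n^2): log_5(18) = 1.7959. This is Case 3 of the Master Theorem (c > log_b(a), work dominated by root), giving O(n^2).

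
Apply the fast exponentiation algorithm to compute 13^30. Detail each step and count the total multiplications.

Computing 13^30 by squaring (build up from 13^1; each line after the first costs one multiplication):

13^1 = 13
13^2 = (13^1)^2 = 13^2 = 169
13^3 = 13 * 13^2 = 13 * 169 = 2197
13^6 = (13^3)^2 = 2197^2 = 4826809
13^7 = 13 * 13^6 = 13 * 4826809 = 62748517
13^14 = (13^7)^2 = 62748517^2 = 3937376385699289
13^15 = 13 * 13^14 = 13 * 3937376385699289 = 51185893014090757
13^30 = (13^15)^2 = 51185893014090757^2 = 2619995643649944960380551432833049

Result: 2619995643649944960380551432833049
Multiplications needed: 7 (7 lines after 13^1)

13^30 = 2619995643649944960380551432833049. Using exponentiation by squaring, this requires 7 multiplications. The key idea: if the exponent is even, square the half-power; if odd, multiply by the base once.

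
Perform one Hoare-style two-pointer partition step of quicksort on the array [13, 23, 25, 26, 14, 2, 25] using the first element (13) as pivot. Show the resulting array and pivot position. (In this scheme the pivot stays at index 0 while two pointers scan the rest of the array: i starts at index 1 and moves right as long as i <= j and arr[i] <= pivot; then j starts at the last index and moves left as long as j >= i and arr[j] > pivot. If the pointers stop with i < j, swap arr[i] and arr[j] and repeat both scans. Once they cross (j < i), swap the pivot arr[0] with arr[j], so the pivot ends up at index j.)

Hoare-style two-pointer partition with pivot = 13:

Initial array: [13, 23, 25, 26, 14, 2, 25]

Pointers start at i = 1, j = 6.
i stops at index 1 (arr[1]=23 > 13), j stops at index 5 (arr[5]=2 <= 13): swap arr[1] and arr[5], array becomes [13, 2, 25, 26, 14, 23, 25]
i ends at 2, j ends at 1: the pointers have crossed (j < i), so scanning stops.

Swap pivot arr[0] with arr[1] to place pivot at position 1: [2, 13, 25, 26, 14, 23, 25]
Pivot position: 1

After partitioning with pivot 13, the array becomes [2, 13, 25, 26, 14, 23, 25]. The pivot is placed at index 1. All elements to the left of the pivot are <= 13, and all elements to the right are > 13.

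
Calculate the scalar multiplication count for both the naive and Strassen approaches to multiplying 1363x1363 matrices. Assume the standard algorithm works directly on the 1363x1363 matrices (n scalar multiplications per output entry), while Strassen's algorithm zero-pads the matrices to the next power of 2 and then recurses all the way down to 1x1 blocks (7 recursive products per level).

Matrix multiplication for 1363x1363 matrices:

Strassen's algorithm requires power-of-2 dimensions. Pad 1363x1363 to 2048x2048 (next power of 2).

Standard algorithm: 1363^3 = 2532139147 multiplications
Strassen's algorithm: 7^(log2(2048)) = 7^11 = 1977326743 multiplications
Savings: 2532139147 - 1977326743 = 554812404 multiplications

Standard: 2532139147 multiplications (1363^3). Strassen: 1977326743 multiplications (7^11, after padding to 2048x2048). Strassen reduces 8 recursive multiplications to 7 at each level.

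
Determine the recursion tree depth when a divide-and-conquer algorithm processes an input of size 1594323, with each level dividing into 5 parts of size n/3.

For divide and conquer with division factor 3:

Problem sizes at each level:
Level 0: 1594323
Level 1: 531441
Level 2: 177147
Level 3: 59049
Level 4: 19683
Level 5: 6561
Level 6: 2187
Level 7: 729
Level 8: 243
Level 9: 81
Level 10: 27
Level 11: 9
Level 12: 3
Level 13: 1

The root is level 0 and the size-1 base case is level 13 (the tree spans levels 0 through 13, i.e. 14 levels counting the root), so the depth is the number of divisions: log_3(1594323) = 13

The recursion tree depth is log_3(1594323) = 13. At each level, the problem size is divided by 3, so it takes 13 divisions to reduce to a base case of size 1. The algorithm makes 5 recursive calls at each level.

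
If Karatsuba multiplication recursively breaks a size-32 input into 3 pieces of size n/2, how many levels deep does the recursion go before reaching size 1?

For divide and conquer with division factor 2:

Problem sizes at each level:
Level 0: 32
Level 1: 16
Level 2: 8
Level 3: 4
Level 4: 2
Level 5: 1

The root is level 0 and the size-1 base case is level 5 (the tree spans levels 0 through 5, i.e. 6 levels counting the root), so the depth is the number of divisions: log_2(32) = 5

The recursion tree depth is log_2(32) = 5. At each level, the problem size is divided by 2, so it takes 5 divisions to reduce to a base case of size 1. The algorithm makes 3 recursive calls at each level.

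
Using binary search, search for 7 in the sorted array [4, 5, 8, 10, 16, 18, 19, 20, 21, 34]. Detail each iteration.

Binary search for 7 in [4, 5, 8, 10, 16, 18, 19, 20, 21, 34]:

lo=0, hi=9, mid=4, arr[mid]=16 -> 16 > 7, search left half
lo=0, hi=3, mid=1, arr[mid]=5 -> 5 < 7, search right half
lo=2, hi=3, mid=2, arr[mid]=8 -> 8 > 7, search left half
lo=2 > hi=1, target 7 not found

Binary search determines that 7 is not in the array after 3 comparisons. The search space was exhausted without finding the target.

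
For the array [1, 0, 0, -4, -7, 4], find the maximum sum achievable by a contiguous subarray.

Using Kadane's algorithm on [1, 0, 0, -4, -7, 4]:

Scanning through the array:
Position 1 (value 0): max_ending_here = 1, max_so_far = 1
Position 2 (value 0): max_ending_here = 1, max_so_far = 1
Position 3 (value -4): max_ending_here = -3, max_so_far = 1
Position 4 (value -7): max_ending_here = -7, max_so_far = 1
Position 5 (value 4): max_ending_here = 4, max_so_far = 4

Maximum subarray: [4]
Maximum sum: 4

The maximum subarray is [4] with sum 4. This subarray runs from index 5 to index 5.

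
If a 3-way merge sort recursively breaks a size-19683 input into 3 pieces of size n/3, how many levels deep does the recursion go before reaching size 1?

For divide and conquer with division factor 3:

Problem sizes at each level:
Level 0: 19683
Level 1: 6561
Level 2: 2187
Level 3: 729
Level 4: 243
Level 5: 81
Level 6: 27
Level 7: 9
Level 8: 3
Level 9: 1

The root is level 0 and the size-1 base case is level 9 (the tree spans levels 0 through 9, i.e. 10 levels counting the root), so the depth is the number of divisions: log_3(19683) = 9

The recursion tree depth is log_3(19683) = 9. At each level, the problem size is divided by 3, so it takes 9 divisions to reduce to a base case of size 1. The algorithm makes 3 recursive calls at each level.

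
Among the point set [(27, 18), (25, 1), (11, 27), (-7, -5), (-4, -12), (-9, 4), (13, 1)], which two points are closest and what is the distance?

Computing all pairwise distances among 7 points:

d((27, 18), (25, 1)) = 17.1172
d((27, 18), (11, 27)) = 18.3576
d((27, 18), (-7, -5)) = 41.0488
d((27, 18), (-4, -12)) = 43.1393
d((27, 18), (-9, 4)) = 38.6264
d((27, 18), (13, 1)) = 22.0227
d((25, 1), (11, 27)) = 29.5296
d((25, 1), (-7, -5)) = 32.5576
d((25, 1), (-4, -12)) = 31.7805
d((25, 1), (-9, 4)) = 34.1321
d((25, 1), (13, 1)) = 12.0
d((11, 27), (-7, -5)) = 36.7151
d((11, 27), (-4, -12)) = 41.7852
d((11, 27), (-9, 4)) = 30.4795
d((11, 27), (13, 1)) = 26.0768
d((-7, -5), (-4, -12)) = 7.6158 <-- minimum
d((-7, -5), (-9, 4)) = 9.2195
d((-7, -5), (13, 1)) = 20.8806
d((-4, -12), (-9, 4)) = 16.7631
d((-4, -12), (13, 1)) = 21.4009
d((-9, 4), (13, 1)) = 22.2036

Closest pair: (-7, -5) and (-4, -12) with distance 7.6158

The closest pair is (-7, -5) and (-4, -12) with Euclidean distance 7.6158. For 7 points, brute-force pairwise comparison is shown above. For large n, the divide-and-conquer algorithm (sort by x, recurse on halves, check the dividing strip) achieves O(n log n).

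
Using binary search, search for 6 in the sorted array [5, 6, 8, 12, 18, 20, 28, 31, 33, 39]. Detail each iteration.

Binary search for 6 in [5, 6, 8, 12, 18, 20, 28, 31, 33, 39]:

lo=0, hi=9, mid=4, arr[mid]=18 -> 18 > 6, search left half
lo=0, hi=3, mid=1, arr[mid]=6 -> Found target at index 1!

Binary search finds 6 at index 1 after 2 comparisons. The search repeatedly halves the search space by comparing with the middle element.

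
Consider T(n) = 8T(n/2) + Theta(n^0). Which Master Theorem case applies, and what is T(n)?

Master Theorem for T(n) = 8T(n/2) + O(n^0):

a = 8, b = 2, c = 0
log_b(a) = log_2(8) = 3.0000

Case 1: c = 0 < log_2(8) = 3.0000
T(n) = O(n^(log_2 8)) = O(n^3)

For T(n) = 8T(n/2) + O(n^0): log_2(8) = 3.0000. This is Case 1 of the Master Theorem (c < log_b(a), work dominated by leaves), giving O(n^3).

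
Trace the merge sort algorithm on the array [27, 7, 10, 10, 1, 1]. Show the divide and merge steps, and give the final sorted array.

Merge sort trace:

Split: [27, 7, 10, 10, 1, 1] -> [27, 7, 10] and [10, 1, 1]
  Split: [27, 7, 10] -> [27] and [7, 10]
    Split: [7, 10] -> [7] and [10]
    Merge: [7] + [10] -> [7, 10]
  Merge: [27] + [7, 10] -> [7, 10, 27]
  Split: [10, 1, 1] -> [10] and [1, 1]
    Split: [1, 1] -> [1] and [1]
    Merge: [1] + [1] -> [1, 1]
  Merge: [10] + [1, 1] -> [1, 1, 10]
Merge: [7, 10, 27] + [1, 1, 10] -> [1, 1, 7, 10, 10, 27]

Final sorted array: [1, 1, 7, 10, 10, 27]

The merge sort proceeds by recursively splitting the array and merging sorted halves.
After all merges, the sorted array is [1, 1, 7, 10, 10, 27].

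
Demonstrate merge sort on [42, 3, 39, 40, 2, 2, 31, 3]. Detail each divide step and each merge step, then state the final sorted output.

Merge sort trace:

Split: [42, 3, 39, 40, 2, 2, 31, 3] -> [42, 3, 39, 40] and [2, 2, 31, 3]
  Split: [42, 3, 39, 40] -> [42, 3] and [39, 40]
    Split: [42, 3] -> [42] and [3]
    Merge: [42] + [3] -> [3, 42]
    Split: [39, 40] -> [39] and [40]
    Merge: [39] + [40] -> [39, 40]
  Merge: [3, 42] + [39, 40] -> [3, 39, 40, 42]
  Split: [2, 2, 31, 3] -> [2, 2] and [31, 3]
    Split: [2, 2] -> [2] and [2]
    Merge: [2] + [2] -> [2, 2]
    Split: [31, 3] -> [31] and [3]
    Merge: [31] + [3] -> [3, 31]
  Merge: [2, 2] + [3, 31] -> [2, 2, 3, 31]
Merge: [3, 39, 40, 42] + [2, 2, 3, 31] -> [2, 2, 3, 3, 31, 39, 40, 42]

Final sorted array: [2, 2, 3, 3, 31, 39, 40, 42]

The merge sort proceeds by recursively splitting the array and merging sorted halves.
After all merges, the sorted array is [2, 2, 3, 3, 31, 39, 40, 42].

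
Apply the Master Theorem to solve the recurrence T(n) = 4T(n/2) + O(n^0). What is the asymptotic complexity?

Master Theorem for T(n) = 4T(n/2) + O(n^0):

a = 4, b = 2, c = 0
log_b(a) = log_2(4) = 2.0000

Case 1: c = 0 < log_2(4) = 2.0000
T(n) = O(n^(log_2 4)) = O(n^2)

For T(n) = 4T(n/2) + O(n^0): log_2(4) = 2.0000. This is Case 1 of the Master Theorem (c < log_b(a), work dominated by leaves), giving O(n^2).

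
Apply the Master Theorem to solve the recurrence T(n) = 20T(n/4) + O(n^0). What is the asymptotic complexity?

Master Theorem for T(n) = 20T(n/4) + O(n^0):

a = 20, b = 4, c = 0
log_b(a) = log_4(20) = 2.1610

Case 1: c = 0 < log_4(20) = 2.1610
T(n) = O(n^(log_4 20))

For T(n) = 20T(n/4) + O(n^0): log_4(20) = 2.1610. This is Case 1 of the Master Theorem (c < log_b(a), work dominated by leaves), giving O(n^(log_4 20)).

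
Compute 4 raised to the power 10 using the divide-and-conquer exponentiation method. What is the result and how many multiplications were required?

Computing 4^10 by squaring (build up from 4^1; each line after the first costs one multiplication):

4^1 = 4
4^2 = (4^1)^2 = 4^2 = 16
4^4 = (4^2)^2 = 16^2 = 256
4^5 = 4 * 4^4 = 4 * 256 = 1024
4^10 = (4^5)^2 = 1024^2 = 1048576

Result: 1048576
Multiplications needed: 4 (4 lines after 4^1)

4^10 = 1048576. Using exponentiation by squaring, this requires 4 multiplications. The key idea: if the exponent is even, square the half-power; if odd, multiply by the base once.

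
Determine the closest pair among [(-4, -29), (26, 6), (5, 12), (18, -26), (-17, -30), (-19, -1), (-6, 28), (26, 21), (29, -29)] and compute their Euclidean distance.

Computing all pairwise distances among 9 points:

d((-4, -29), (26, 6)) = 46.0977
d((-4, -29), (5, 12)) = 41.9762
d((-4, -29), (18, -26)) = 22.2036
d((-4, -29), (-17, -30)) = 13.0384
d((-4, -29), (-19, -1)) = 31.7648
d((-4, -29), (-6, 28)) = 57.0351
d((-4, -29), (26, 21)) = 58.3095
d((-4, -29), (29, -29)) = 33.0
d((26, 6), (5, 12)) = 21.8403
d((26, 6), (18, -26)) = 32.9848
d((26, 6), (-17, -30)) = 56.0803
d((26, 6), (-19, -1)) = 45.5412
d((26, 6), (-6, 28)) = 38.833
d((26, 6), (26, 21)) = 15.0
d((26, 6), (29, -29)) = 35.1283
d((5, 12), (18, -26)) = 40.1622
d((5, 12), (-17, -30)) = 47.4131
d((5, 12), (-19, -1)) = 27.2947
d((5, 12), (-6, 28)) = 19.4165
d((5, 12), (26, 21)) = 22.8473
d((5, 12), (29, -29)) = 47.5079
d((18, -26), (-17, -30)) = 35.2278
d((18, -26), (-19, -1)) = 44.6542
d((18, -26), (-6, 28)) = 59.0931
d((18, -26), (26, 21)) = 47.676
d((18, -26), (29, -29)) = 11.4018 <-- minimum
d((-17, -30), (-19, -1)) = 29.0689
d((-17, -30), (-6, 28)) = 59.0339
d((-17, -30), (26, 21)) = 66.7083
d((-17, -30), (29, -29)) = 46.0109
d((-19, -1), (-6, 28)) = 31.7805
d((-19, -1), (26, 21)) = 50.0899
d((-19, -1), (29, -29)) = 55.5698
d((-6, 28), (26, 21)) = 32.7567
d((-6, 28), (29, -29)) = 66.888
d((26, 21), (29, -29)) = 50.0899

Closest pair: (18, -26) and (29, -29) with distance 11.4018

The closest pair is (18, -26) and (29, -29) with Euclidean distance 11.4018. For 9 points, brute-force pairwise comparison is shown above. For large n, the divide-and-conquer algorithm (sort by x, recurse on halves, check the dividing strip) achieves O(n log n).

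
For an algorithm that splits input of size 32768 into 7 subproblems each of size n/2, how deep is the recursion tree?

For divide and conquer with division factor 2:

Problem sizes at each level:
Level 0: 32768
Level 1: 16384
Level 2: 8192
Level 3: 4096
Level 4: 2048
Level 5: 1024
Level 6: 512
Level 7: 256
Level 8: 128
Level 9: 64
Level 10: 32
Level 11: 16
Level 12: 8
Level 13: 4
Level 14: 2
Level 15: 1

The root is level 0 and the size-1 base case is level 15 (the tree spans levels 0 through 15, i.e. 16 levels counting the root), so the depth is the number of divisions: log_2(32768) = 15

The recursion tree depth is log_2(32768) = 15. At each level, the problem size is divided by 2, so it takes 15 divisions to reduce to a base case of size 1. The algorithm makes 7 recursive calls at each level.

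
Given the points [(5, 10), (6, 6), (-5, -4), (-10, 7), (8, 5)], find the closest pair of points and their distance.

Computing all pairwise distances among 5 points:

d((5, 10), (6, 6)) = 4.1231
d((5, 10), (-5, -4)) = 17.2047
d((5, 10), (-10, 7)) = 15.2971
d((5, 10), (8, 5)) = 5.831
d((6, 6), (-5, -4)) = 14.8661
d((6, 6), (-10, 7)) = 16.0312
d((6, 6), (8, 5)) = 2.2361 <-- minimum
d((-5, -4), (-10, 7)) = 12.083
d((-5, -4), (8, 5)) = 15.8114
d((-10, 7), (8, 5)) = 18.1108

Closest pair: (6, 6) and (8, 5) with distance 2.2361

The closest pair is (6, 6) and (8, 5) with Euclidean distance 2.2361. For 5 points, brute-force pairwise comparison is shown above. For large n, the divide-and-conquer algorithm (sort by x, recurse on halves, check the dividing strip) achieves O(n log n).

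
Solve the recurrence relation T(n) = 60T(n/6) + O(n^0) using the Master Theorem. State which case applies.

Master Theorem for T(n) = 60T(n/6) + O(n^0):

a = 60, b = 6, c = 0
log_b(a) = log_6(60) = 2.2851

Case 1: c = 0 < log_6(60) = 2.2851
T(n) = O(n^(log_6 60))

For T(n) = 60T(n/6) + O(n^0): log_6(60) = 2.2851. This is Case 1 of the Master Theorem (c < log_b(a), work dominated by leaves), giving O(n^(log_6 60)).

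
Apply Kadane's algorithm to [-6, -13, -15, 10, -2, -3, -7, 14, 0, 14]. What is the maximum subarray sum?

Using Kadane's algorithm on [-6, -13, -15, 10, -2, -3, -7, 14, 0, 14]:

Scanning through the array:
Position 1 (value -13): max_ending_here = -13, max_so_far = -6
Position 2 (value -15): max_ending_here = -15, max_so_far = -6
Position 3 (value 10): max_ending_here = 10, max_so_far = 10
Position 4 (value -2): max_ending_here = 8, max_so_far = 10
Position 5 (value -3): max_ending_here = 5, max_so_far = 10
Position 6 (value -7): max_ending_here = -2, max_so_far = 10
Position 7 (value 14): max_ending_here = 14, max_so_far = 14
Position 8 (value 0): max_ending_here = 14, max_so_far = 14
Position 9 (value 14): max_ending_here = 28, max_so_far = 28

Maximum subarray: [14, 0, 14]
Maximum sum: 28

The maximum subarray is [14, 0, 14] with sum 28. This subarray runs from index 7 to index 9.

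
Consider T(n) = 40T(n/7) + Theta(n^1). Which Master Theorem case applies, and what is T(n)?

Master Theorem for T(n) = 40T(n/7) + O(n^1):

a = 40, b = 7, c = 1
log_b(a) = log_7(40) = 1.8957

Case 1: c = 1 < log_7(40) = 1.8957
T(n) = O(n^(log_7 40))

For T(n) = 40T(n/7) + O(n^1): log_7(40) = 1.8957. This is Case 1 of the Master Theorem (c < log_b(a), work dominated by leaves), giving O(n^(log_7 40)).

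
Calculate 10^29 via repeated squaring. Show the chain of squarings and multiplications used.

Computing 10^29 by squaring (build up from 10^1; each line after the first costs one multiplication):

10^1 = 10
10^2 = (10^1)^2 = 10^2 = 100
10^3 = 10 * 10^2 = 10 * 100 = 1000
10^6 = (10^3)^2 = 1000^2 = 1000000
10^7 = 10 * 10^6 = 10 * 1000000 = 10000000
10^14 = (10^7)^2 = 10000000^2 = 100000000000000
10^28 = (10^14)^2 = 100000000000000^2 = 10000000000000000000000000000
10^29 = 10 * 10^28 = 10 * 10000000000000000000000000000 = 100000000000000000000000000000

Result: 100000000000000000000000000000
Multiplications needed: 7 (7 lines after 10^1)

10^29 = 100000000000000000000000000000. Using exponentiation by squaring, this requires 7 multiplications. The key idea: if the exponent is even, square the half-power; if odd, multiply by the base once.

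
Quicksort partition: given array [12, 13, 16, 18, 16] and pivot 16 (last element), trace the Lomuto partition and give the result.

Lomuto partition with pivot = 16:

Initial array: [12, 13, 16, 18, 16]

arr[0]=12 <= 16: swap with position 0, array becomes [12, 13, 16, 18, 16]
arr[1]=13 <= 16: swap with position 1, array becomes [12, 13, 16, 18, 16]
arr[2]=16 <= 16: swap with position 2, array becomes [12, 13, 16, 18, 16]
arr[3]=18 > 16: no swap

Place pivot at position 3: [12, 13, 16, 16, 18]
Pivot position: 3

After partitioning with pivot 16, the array becomes [12, 13, 16, 16, 18]. The pivot is placed at index 3. All elements to the left of the pivot are <= 16, and all elements to the right are > 16.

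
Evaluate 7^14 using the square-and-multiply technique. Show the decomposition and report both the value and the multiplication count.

Computing 7^14 by squaring (build up from 7^1; each line after the first costs one multiplication):

7^1 = 7
7^2 = (7^1)^2 = 7^2 = 49
7^3 = 7 * 7^2 = 7 * 49 = 343
7^6 = (7^3)^2 = 343^2 = 117649
7^7 = 7 * 7^6 = 7 * 117649 = 823543
7^14 = (7^7)^2 = 823543^2 = 678223072849

Result: 678223072849
Multiplications needed: 5 (5 lines after 7^1)

7^14 = 678223072849. Using exponentiation by squaring, this requires 5 multiplications. The key idea: if the exponent is even, square the half-power; if odd, multiply by the base once.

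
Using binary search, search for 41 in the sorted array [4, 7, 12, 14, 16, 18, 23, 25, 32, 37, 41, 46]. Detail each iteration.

Binary search for 41 in [4, 7, 12, 14, 16, 18, 23, 25, 32, 37, 41, 46]:

lo=0, hi=11, mid=5, arr[mid]=18 -> 18 < 41, search right half
lo=6, hi=11, mid=8, arr[mid]=32 -> 32 < 41, search right half
lo=9, hi=11, mid=10, arr[mid]=41 -> Found target at index 10!

Binary search finds 41 at index 10 after 3 comparisons. The search repeatedly halves the search space by comparing with the middle element.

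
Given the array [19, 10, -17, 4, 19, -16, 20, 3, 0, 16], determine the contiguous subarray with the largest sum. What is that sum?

Using Kadane's algorithm on [19, 10, -17, 4, 19, -16, 20, 3, 0, 16]:

Scanning through the array:
Position 1 (value 10): max_ending_here = 29, max_so_far = 29
Position 2 (value -17): max_ending_here = 12, max_so_far = 29
Position 3 (value 4): max_ending_here = 16, max_so_far = 29
Position 4 (value 19): max_ending_here = 35, max_so_far = 35
Position 5 (value -16): max_ending_here = 19, max_so_far = 35
Position 6 (value 20): max_ending_here = 39, max_so_far = 39
Position 7 (value 3): max_ending_here = 42, max_so_far = 42
Position 8 (value 0): max_ending_here = 42, max_so_far = 42
Position 9 (value 16): max_ending_here = 58, max_so_far = 58

Maximum subarray: [19, 10, -17, 4, 19, -16, 20, 3, 0, 16]
Maximum sum: 58

The maximum subarray is [19, 10, -17, 4, 19, -16, 20, 3, 0, 16] with sum 58. This subarray runs from index 0 to index 9.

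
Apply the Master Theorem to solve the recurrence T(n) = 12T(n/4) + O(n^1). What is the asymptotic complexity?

Master Theorem for T(n) = 12T(n/4) + O(n^1):

a = 12, b = 4, c = 1
log_b(a) = log_4(12) = 1.7925

Case 1: c = 1 < log_4(12) = 1.7925
T(n) = O(n^(log_4 12))

For T(n) = 12T(n/4) + O(n^1): log_4(12) = 1.7925. This is Case 1 of the Master Theorem (c < log_b(a), work dominated by leaves), giving O(n^(log_4 12)).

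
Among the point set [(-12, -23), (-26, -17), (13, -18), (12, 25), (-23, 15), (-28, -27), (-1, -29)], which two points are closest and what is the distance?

Computing all pairwise distances among 7 points:

d((-12, -23), (-26, -17)) = 15.2315
d((-12, -23), (13, -18)) = 25.4951
d((-12, -23), (12, 25)) = 53.6656
d((-12, -23), (-23, 15)) = 39.5601
d((-12, -23), (-28, -27)) = 16.4924
d((-12, -23), (-1, -29)) = 12.53
d((-26, -17), (13, -18)) = 39.0128
d((-26, -17), (12, 25)) = 56.6392
d((-26, -17), (-23, 15)) = 32.1403
d((-26, -17), (-28, -27)) = 10.198 <-- minimum
d((-26, -17), (-1, -29)) = 27.7308
d((13, -18), (12, 25)) = 43.0116
d((13, -18), (-23, 15)) = 48.8365
d((13, -18), (-28, -27)) = 41.9762
d((13, -18), (-1, -29)) = 17.8045
d((12, 25), (-23, 15)) = 36.4005
d((12, 25), (-28, -27)) = 65.6049
d((12, 25), (-1, -29)) = 55.5428
d((-23, 15), (-28, -27)) = 42.2966
d((-23, 15), (-1, -29)) = 49.1935
d((-28, -27), (-1, -29)) = 27.074

Closest pair: (-26, -17) and (-28, -27) with distance 10.198

The closest pair is (-26, -17) and (-28, -27) with Euclidean distance 10.198. For 7 points, brute-force pairwise comparison is shown above. For large n, the divide-and-conquer algorithm (sort by x, recurse on halves, check the dividing strip) achieves O(n log n).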